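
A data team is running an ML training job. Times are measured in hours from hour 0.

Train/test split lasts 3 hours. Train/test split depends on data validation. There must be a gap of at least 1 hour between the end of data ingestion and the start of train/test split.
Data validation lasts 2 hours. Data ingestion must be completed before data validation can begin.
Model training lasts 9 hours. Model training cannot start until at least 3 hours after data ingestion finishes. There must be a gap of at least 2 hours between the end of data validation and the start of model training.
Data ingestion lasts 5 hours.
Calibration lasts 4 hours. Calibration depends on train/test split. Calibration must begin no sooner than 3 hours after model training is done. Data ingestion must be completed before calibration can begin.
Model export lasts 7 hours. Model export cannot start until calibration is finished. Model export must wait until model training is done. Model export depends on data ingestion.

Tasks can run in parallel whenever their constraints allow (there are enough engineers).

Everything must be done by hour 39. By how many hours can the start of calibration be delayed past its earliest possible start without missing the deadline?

Nothing blocks data ingestion, so it runs from hour 0 to hour 5.
After data ingestion (finishes hour 5), data validation can start at hour 5 and finishes at hour 7.
For model training: data ingestion (finishes hour 5, plus 3-hour gap → hour 8); data validation (finishes hour 7, plus 2-hour gap → hour 9). Taking the maximum gives a start of hour 9, and it finishes at 9 + 9 = hour 18.
For train/test split: data validation (finishes hour 7); data ingestion (finishes hour 5, plus 1-hour gap → hour 6). Taking the maximum gives a start of hour 7, and it finishes at 7 + 3 = hour 10.
For calibration: train/test split (finishes hour 10); model training (finishes hour 18, plus 3-hour gap → hour 21); data ingestion (finishes hour 5). Taking the maximum gives a start of hour 21, and it finishes at 21 + 4 = hour 25.

Working backward from the deadline:
Model export must finish by hour 39; it takes 7 hours, so it must start by 39 − 7 = hour 32.
Calibration feeds into model export (must start by hour 32); so calibration must finish by hour 32 and therefore start by hour 28.
So calibration can start as early as hour 21 and as late as hour 28, giving 28 − 21 = 7 hours of slack.

7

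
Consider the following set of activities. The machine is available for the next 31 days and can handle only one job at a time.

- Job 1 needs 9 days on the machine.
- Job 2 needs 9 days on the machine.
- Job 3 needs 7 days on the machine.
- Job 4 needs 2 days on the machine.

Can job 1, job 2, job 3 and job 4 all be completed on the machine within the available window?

Running back to back, the jobs need 9 + 9 + 7 + 2 = 27 days on the machine.
Since 27 ≤ 31, they fit within the window.

Yes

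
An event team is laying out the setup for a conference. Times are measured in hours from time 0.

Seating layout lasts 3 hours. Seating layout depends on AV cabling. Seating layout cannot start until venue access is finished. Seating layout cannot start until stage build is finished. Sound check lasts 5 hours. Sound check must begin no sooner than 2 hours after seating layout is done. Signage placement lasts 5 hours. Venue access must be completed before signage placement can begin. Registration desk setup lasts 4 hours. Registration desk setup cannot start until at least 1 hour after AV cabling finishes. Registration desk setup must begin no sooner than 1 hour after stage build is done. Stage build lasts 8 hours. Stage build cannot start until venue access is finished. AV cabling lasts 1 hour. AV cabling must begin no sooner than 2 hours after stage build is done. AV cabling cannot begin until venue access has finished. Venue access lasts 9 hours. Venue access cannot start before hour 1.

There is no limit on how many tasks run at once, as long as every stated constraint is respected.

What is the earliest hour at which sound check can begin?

26

Venue access waits on its own release at hour 1, so it starts at hour 1 and finishes at 1 + 9 = hour 10.
Stage build cannot begin until venue access (finishes hour 10). It runs from hour 10 to 10 + 8 = hour 18.
AV cabling cannot start until stage build (finishes hour 18, plus 2-hour gap → hour 20); venue access (finishes hour 10). The controlling bound is hour 20, so AV cabling finishes at 20 + 1 = hour 21.
Seating layout needs all of AV cabling (finishes hour 21); venue access (finishes hour 10); stage build (finishes hour 18). That puts its earliest start at hour 21; it finishes at 21 + 3 = hour 24.
Sound check waits on seating layout (finishes hour 24, plus 2-hour gap → hour 26), so the earliest it can start is hour 26.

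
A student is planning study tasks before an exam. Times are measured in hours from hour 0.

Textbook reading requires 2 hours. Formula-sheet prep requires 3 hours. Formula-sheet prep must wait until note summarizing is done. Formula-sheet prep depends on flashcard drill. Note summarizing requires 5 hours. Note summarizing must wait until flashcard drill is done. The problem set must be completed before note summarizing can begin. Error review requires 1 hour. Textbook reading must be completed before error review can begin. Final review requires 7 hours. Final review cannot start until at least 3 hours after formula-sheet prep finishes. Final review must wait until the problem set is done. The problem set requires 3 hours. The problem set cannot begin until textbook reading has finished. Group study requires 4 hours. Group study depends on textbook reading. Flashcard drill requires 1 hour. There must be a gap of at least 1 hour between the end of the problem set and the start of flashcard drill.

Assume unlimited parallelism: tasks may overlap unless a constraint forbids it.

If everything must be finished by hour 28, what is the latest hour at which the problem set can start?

5

To finish by hour 28, final review (duration 7) must start no later than hour 21.
Formula-sheet prep has to be done before final review (must start by hour 21, minus 3-hour gap → hour 18). That means finishing by hour 18, i.e. starting by 18 − 3 = hour 15.
Note summarizing feeds into formula-sheet prep (must start by hour 15); so note summarizing must finish by hour 15 and therefore start by hour 10.
Flashcard drill must finish in time for note summarizing (must start by hour 10); formula-sheet prep (must start by hour 15). The tightest is hour 10, so flashcard drill must start by 10 − 1 = hour 9.
For the problem set: flashcard drill (must start by hour 9, minus 1-hour gap → hour 8); note summarizing (must start by hour 10); final review (must start by hour 21). The most restrictive is hour 8; with a 3-hour duration, the problem set must start by hour 5.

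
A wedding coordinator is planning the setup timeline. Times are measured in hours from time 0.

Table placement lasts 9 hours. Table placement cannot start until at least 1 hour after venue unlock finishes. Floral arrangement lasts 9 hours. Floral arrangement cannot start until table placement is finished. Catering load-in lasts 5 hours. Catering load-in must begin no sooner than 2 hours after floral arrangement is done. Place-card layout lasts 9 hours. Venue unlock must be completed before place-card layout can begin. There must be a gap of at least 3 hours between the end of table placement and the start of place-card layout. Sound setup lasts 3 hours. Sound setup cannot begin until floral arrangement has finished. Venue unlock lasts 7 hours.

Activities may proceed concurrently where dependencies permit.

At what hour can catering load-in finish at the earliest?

Venue unlock has no prerequisites, so it starts at hour 0 and finishes at hour 7.
Table placement waits on venue unlock (finishes hour 7, plus 1-hour gap → hour 8), so it starts at hour 8 and finishes at 8 + 9 = hour 17.
Floral arrangement cannot begin until table placement (finishes hour 17). It runs from hour 17 to 17 + 9 = hour 26.
After floral arrangement (finishes hour 26, plus 2-hour gap → hour 28), catering load-in can start at hour 28 and finishes at hour 33.

33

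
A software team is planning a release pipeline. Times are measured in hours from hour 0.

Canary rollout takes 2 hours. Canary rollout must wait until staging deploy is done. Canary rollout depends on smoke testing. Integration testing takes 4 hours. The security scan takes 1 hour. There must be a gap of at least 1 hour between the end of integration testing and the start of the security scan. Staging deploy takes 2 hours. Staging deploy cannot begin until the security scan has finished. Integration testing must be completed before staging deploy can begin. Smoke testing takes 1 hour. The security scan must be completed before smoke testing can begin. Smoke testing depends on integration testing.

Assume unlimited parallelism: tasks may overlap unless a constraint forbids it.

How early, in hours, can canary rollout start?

8

Nothing blocks integration testing, so it runs from hour 0 to hour 4.
The security scan waits on integration testing (finishes hour 4, plus 1-hour gap → hour 5), so it starts at hour 5 and finishes at 5 + 1 = hour 6.
Smoke testing has to wait for the security scan (finishes hour 6); integration testing (finishes hour 4). The latest of these is hour 6, so smoke testing runs hour 6 to 6 + 1 = hour 7.
Staging deploy needs all of the security scan (finishes hour 6); integration testing (finishes hour 4). That puts its earliest start at hour 6; it finishes at 6 + 2 = hour 8.
Canary rollout waits on staging deploy (finishes hour 8); smoke testing (finishes hour 7). The latest of these is hour 8, which is the earliest canary rollout can start.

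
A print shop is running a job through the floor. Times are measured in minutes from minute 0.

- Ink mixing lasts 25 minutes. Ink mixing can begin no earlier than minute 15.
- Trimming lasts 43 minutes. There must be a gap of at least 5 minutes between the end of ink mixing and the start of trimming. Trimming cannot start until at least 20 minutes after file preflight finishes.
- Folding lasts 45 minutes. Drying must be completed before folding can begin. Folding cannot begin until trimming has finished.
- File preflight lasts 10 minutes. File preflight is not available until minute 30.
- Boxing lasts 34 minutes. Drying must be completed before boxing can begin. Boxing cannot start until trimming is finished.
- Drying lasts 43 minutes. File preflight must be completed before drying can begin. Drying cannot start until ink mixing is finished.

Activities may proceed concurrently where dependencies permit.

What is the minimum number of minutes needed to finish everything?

After its own release at minute 15, ink mixing can start at minute 15 and finishes at minute 40.
File preflight waits on its own release at minute 30, so it starts at minute 30 and finishes at 30 + 10 = minute 40.
Trimming has to wait for ink mixing (finishes minute 40, plus 5-minute gap → minute 45); file preflight (finishes minute 40, plus 20-minute gap → minute 60). The latest of these is minute 60, so trimming runs minute 60 to 60 + 43 = minute 103.
Drying cannot start until file preflight (finishes minute 40); ink mixing (finishes minute 40). The controlling bound is minute 40, so drying finishes at 40 + 43 = minute 83.
Boxing has to wait for drying (finishes minute 83); trimming (finishes minute 103). The latest of these is minute 103, so boxing runs minute 103 to 103 + 34 = minute 137.
Folding has to wait for drying (finishes minute 83); trimming (finishes minute 103). The latest of these is minute 103, so folding runs minute 103 to 103 + 45 = minute 148.
All tasks are finished once the last one completes. Finish times: File preflight at 40, Ink mixing at 40, Drying at 83, Trimming at 103, Folding at 148, Boxing at 137. The latest is minute 148.

148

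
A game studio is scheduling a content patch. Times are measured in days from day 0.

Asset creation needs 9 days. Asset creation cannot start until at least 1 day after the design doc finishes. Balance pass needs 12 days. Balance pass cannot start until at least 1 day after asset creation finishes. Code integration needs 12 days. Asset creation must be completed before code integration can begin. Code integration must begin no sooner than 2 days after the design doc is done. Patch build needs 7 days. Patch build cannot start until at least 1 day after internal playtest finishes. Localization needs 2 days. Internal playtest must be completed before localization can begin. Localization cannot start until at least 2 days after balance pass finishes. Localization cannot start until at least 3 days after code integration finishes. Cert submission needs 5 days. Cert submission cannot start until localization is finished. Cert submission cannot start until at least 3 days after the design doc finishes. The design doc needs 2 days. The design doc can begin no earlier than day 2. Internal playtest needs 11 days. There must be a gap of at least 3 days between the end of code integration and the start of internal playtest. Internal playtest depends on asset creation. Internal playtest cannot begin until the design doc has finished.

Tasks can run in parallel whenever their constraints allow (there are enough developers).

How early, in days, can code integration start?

The design doc waits on its own release at day 2, so it starts at day 2 and finishes at 2 + 2 = day 4.
Asset creation cannot begin until the design doc (finishes day 4, plus 1-day gap → day 5). It runs from day 5 to 5 + 9 = day 14.
Code integration waits on asset creation (finishes day 14); the design doc (finishes day 4, plus 2-day gap → day 6). The latest of these is day 14, which is the earliest code integration can start.

14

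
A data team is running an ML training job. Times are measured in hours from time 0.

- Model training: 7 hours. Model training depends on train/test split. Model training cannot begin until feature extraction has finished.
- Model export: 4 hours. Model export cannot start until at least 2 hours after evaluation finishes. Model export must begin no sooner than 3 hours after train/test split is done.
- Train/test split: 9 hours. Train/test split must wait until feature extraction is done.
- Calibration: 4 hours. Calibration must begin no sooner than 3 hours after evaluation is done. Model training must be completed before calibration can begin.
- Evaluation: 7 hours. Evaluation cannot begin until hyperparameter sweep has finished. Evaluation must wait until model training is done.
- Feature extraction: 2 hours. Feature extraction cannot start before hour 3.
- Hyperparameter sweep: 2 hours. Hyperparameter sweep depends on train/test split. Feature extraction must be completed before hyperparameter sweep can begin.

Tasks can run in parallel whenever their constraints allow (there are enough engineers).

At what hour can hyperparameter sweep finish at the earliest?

After its own release at hour 3, feature extraction can start at hour 3 and finishes at hour 5.
Train/test split waits on feature extraction (finishes hour 5), so it starts at hour 5 and finishes at 5 + 9 = hour 14.
For hyperparameter sweep: train/test split (finishes hour 14); feature extraction (finishes hour 5). Taking the maximum gives a start of hour 14, and it finishes at 14 + 2 = hour 16.

16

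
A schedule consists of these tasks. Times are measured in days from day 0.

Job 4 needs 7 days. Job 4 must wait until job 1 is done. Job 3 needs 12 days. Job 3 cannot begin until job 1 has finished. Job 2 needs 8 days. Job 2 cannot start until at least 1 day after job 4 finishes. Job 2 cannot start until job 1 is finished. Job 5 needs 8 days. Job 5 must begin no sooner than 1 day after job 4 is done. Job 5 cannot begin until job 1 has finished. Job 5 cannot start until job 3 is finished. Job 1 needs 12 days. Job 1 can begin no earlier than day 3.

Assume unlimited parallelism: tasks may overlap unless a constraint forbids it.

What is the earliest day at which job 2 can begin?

23

Job 1 cannot begin until its own release at day 3. It runs from day 3 to 3 + 12 = day 15.
Job 4 cannot begin until job 1 (finishes day 15). It runs from day 15 to 15 + 7 = day 22.
Job 2 waits on job 4 (finishes day 22, plus 1-day gap → day 23); job 1 (finishes day 15). The latest of these is day 23, which is the earliest job 2 can start.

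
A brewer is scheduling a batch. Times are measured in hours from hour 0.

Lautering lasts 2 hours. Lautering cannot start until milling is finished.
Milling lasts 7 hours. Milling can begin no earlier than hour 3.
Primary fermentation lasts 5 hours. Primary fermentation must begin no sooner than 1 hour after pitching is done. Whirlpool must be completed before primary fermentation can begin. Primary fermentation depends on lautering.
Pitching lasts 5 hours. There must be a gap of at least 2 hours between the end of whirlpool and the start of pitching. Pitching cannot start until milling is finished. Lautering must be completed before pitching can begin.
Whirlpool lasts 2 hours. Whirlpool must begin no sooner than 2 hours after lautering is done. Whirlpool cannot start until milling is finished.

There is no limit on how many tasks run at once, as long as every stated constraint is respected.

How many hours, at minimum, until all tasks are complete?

Milling cannot begin until its own release at hour 3. It runs from hour 3 to 3 + 7 = hour 10.
Lautering cannot begin until milling (finishes hour 10). It runs from hour 10 to 10 + 2 = hour 12.
Whirlpool has to wait for lautering (finishes hour 12, plus 2-hour gap → hour 14); milling (finishes hour 10). The latest of these is hour 14, so whirlpool runs hour 14 to 14 + 2 = hour 16.
For pitching: whirlpool (finishes hour 16, plus 2-hour gap → hour 18); milling (finishes hour 10); lautering (finishes hour 12). Taking the maximum gives a start of hour 18, and it finishes at 18 + 5 = hour 23.
For primary fermentation: pitching (finishes hour 23, plus 1-hour gap → hour 24); whirlpool (finishes hour 16); lautering (finishes hour 12). Taking the maximum gives a start of hour 24, and it finishes at 24 + 5 = hour 29.
All tasks are finished once the last one completes. Finish times: Milling at 10, Lautering at 12, Whirlpool at 16, Pitching at 23, Primary fermentation at 29. The latest is hour 29.

29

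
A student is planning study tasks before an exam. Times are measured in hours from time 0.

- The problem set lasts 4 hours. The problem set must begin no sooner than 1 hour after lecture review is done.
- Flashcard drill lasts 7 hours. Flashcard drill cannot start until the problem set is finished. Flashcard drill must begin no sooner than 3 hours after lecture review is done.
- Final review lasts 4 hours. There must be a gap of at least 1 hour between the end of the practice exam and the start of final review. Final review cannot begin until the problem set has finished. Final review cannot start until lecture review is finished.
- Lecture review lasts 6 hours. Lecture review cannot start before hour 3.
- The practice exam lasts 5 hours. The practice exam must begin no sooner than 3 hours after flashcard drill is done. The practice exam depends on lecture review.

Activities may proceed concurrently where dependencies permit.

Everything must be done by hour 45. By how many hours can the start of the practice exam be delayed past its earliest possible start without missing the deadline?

11

Lecture review cannot begin until its own release at hour 3. It runs from hour 3 to 3 + 6 = hour 9.
The problem set cannot begin until lecture review (finishes hour 9, plus 1-hour gap → hour 10). It runs from hour 10 to 10 + 4 = hour 14.
Flashcard drill cannot start until the problem set (finishes hour 14); lecture review (finishes hour 9, plus 3-hour gap → hour 12). The controlling bound is hour 14, so flashcard drill finishes at 14 + 7 = hour 21.
The practice exam has to wait for flashcard drill (finishes hour 21, plus 3-hour gap → hour 24); lecture review (finishes hour 9). The latest of these is hour 24, so the practice exam runs hour 24 to 24 + 5 = hour 29.

Working backward from the deadline:
Nothing follows final review; the deadline of hour 45 is its only limit. It must start by 45 − 4 = hour 41.
Since final review (must start by hour 41, minus 1-hour gap → hour 40) depends on it, the practice exam must finish by hour 40. Backing off its 5-hour duration gives a latest start of hour 35.
So the practice exam can start as early as hour 24 and as late as hour 35, giving 35 − 24 = 11 hours of slack.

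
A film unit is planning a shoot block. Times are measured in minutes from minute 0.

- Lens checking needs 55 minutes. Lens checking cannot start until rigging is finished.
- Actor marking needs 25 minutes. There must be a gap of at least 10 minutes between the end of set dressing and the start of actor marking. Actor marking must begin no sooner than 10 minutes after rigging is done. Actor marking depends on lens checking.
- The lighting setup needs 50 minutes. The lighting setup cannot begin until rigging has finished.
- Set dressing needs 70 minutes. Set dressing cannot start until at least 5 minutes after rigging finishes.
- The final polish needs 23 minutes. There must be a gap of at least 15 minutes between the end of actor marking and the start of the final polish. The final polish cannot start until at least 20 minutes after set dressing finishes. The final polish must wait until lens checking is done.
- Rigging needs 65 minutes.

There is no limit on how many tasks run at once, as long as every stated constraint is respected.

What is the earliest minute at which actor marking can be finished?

175

Nothing blocks rigging, so it runs from minute 0 to minute 65.
Lens checking waits on rigging (finishes minute 65), so it starts at minute 65 and finishes at 65 + 55 = minute 120.
Set dressing cannot begin until rigging (finishes minute 65, plus 5-minute gap → minute 70). It runs from minute 70 to 70 + 70 = minute 140.
Actor marking cannot start until set dressing (finishes minute 140, plus 10-minute gap → minute 150); rigging (finishes minute 65, plus 10-minute gap → minute 75); lens checking (finishes minute 120). The controlling bound is minute 150, so actor marking finishes at 150 + 25 = minute 175.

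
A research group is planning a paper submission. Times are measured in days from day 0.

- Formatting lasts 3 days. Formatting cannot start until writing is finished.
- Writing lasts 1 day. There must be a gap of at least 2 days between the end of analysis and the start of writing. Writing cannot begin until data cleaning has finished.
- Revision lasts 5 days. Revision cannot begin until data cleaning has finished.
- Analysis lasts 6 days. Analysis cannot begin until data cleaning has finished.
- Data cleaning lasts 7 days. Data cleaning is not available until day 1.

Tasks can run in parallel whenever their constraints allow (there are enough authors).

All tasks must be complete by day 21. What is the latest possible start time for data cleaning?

To finish by day 21, formatting (duration 3) must start no later than day 18.
Writing has to be done before formatting (must start by day 18). That means finishing by day 18, i.e. starting by 18 − 1 = day 17.
Analysis has to be done before writing (must start by day 17, minus 2-day gap → day 15). That means finishing by day 15, i.e. starting by 15 − 6 = day 9.
To finish by day 21, revision (duration 5) must start no later than day 16.
For data cleaning: analysis (must start by day 9); writing (must start by day 17); revision (must start by day 16). The most restrictive is day 9; with a 7-day duration, data cleaning must start by day 2.

2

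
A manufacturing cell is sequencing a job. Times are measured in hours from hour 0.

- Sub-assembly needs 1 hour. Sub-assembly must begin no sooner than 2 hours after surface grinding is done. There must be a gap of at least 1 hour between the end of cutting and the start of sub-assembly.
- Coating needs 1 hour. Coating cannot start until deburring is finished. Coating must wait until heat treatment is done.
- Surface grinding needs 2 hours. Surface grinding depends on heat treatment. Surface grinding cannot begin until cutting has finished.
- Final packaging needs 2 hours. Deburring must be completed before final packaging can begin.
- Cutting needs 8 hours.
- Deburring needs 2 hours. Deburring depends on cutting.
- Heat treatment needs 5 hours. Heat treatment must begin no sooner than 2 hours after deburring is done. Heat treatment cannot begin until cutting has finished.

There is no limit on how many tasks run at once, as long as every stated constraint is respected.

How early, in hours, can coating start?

Nothing blocks cutting, so it runs from hour 0 to hour 8.
Deburring cannot begin until cutting (finishes hour 8). It runs from hour 8 to 8 + 2 = hour 10.
Heat treatment cannot start until deburring (finishes hour 10, plus 2-hour gap → hour 12); cutting (finishes hour 8). The controlling bound is hour 12, so heat treatment finishes at 12 + 5 = hour 17.
Coating waits on deburring (finishes hour 10); heat treatment (finishes hour 17). The latest of these is hour 17, which is the earliest coating can start.

17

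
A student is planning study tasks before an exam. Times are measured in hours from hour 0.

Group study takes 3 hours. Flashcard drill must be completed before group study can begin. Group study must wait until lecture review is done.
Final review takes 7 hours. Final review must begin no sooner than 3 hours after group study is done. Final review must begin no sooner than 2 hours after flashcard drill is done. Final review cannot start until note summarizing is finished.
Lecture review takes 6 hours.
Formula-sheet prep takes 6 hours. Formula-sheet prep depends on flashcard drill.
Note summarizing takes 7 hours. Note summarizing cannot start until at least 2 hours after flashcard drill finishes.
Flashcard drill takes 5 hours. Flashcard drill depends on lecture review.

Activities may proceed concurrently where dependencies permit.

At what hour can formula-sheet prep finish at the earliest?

Lecture review can start immediately at hour 0; it finishes at hour 6.
Flashcard drill waits on lecture review (finishes hour 6), so it starts at hour 6 and finishes at 6 + 5 = hour 11.
Formula-sheet prep cannot begin until flashcard drill (finishes hour 11). It runs from hour 11 to 11 + 6 = hour 17.

17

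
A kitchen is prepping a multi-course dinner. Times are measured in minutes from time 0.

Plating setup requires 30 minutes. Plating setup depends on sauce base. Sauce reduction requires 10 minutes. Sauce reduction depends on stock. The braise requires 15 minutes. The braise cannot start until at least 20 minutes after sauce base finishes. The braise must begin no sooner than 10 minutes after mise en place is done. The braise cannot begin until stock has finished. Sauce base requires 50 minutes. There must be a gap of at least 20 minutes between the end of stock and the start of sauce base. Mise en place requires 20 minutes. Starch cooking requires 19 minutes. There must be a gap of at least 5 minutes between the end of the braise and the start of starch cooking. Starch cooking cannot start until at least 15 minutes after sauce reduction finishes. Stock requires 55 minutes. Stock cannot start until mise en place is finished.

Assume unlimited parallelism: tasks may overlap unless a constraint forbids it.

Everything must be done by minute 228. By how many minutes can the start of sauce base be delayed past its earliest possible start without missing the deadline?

24

Nothing blocks mise en place, so it runs from minute 0 to minute 20.
Stock cannot begin until mise en place (finishes minute 20). It runs from minute 20 to 20 + 55 = minute 75.
Sauce base cannot begin until stock (finishes minute 75, plus 20-minute gap → minute 95). It runs from minute 95 to 95 + 50 = minute 145.

Working backward from the deadline:
Nothing follows starch cooking; the deadline of minute 228 is its only limit. It must start by 228 − 19 = minute 209.
The braise must finish before starch cooking (must start by minute 209, minus 5-minute gap → minute 204). With a 15-minute duration, the braise must start by 204 − 15 = minute 189.
Plating setup must finish by minute 228; it takes 30 minutes, so it must start by 228 − 30 = minute 198.
Sauce base feeds the braise (must start by minute 189, minus 20-minute gap → minute 169); plating setup (must start by minute 198). Taking the minimum, sauce base must finish by minute 169 and start by 169 − 50 = minute 119.
So sauce base can start as early as minute 95 and as late as minute 119, giving 119 − 95 = 24 minutes of slack.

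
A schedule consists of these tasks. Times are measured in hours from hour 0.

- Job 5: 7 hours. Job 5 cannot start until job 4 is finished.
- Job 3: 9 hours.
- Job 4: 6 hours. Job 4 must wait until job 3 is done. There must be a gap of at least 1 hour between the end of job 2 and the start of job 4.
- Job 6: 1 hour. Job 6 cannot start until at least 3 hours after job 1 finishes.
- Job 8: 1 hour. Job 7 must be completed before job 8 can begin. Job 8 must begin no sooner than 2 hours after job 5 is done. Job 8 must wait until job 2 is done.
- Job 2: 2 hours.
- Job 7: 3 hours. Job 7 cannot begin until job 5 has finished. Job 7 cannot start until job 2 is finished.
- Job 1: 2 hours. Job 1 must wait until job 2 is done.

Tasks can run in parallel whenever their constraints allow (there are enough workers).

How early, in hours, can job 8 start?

25

Job 3 can start immediately at hour 0; it finishes at hour 9.
Nothing blocks job 2, so it runs from hour 0 to hour 2.
For job 4: job 3 (finishes hour 9); job 2 (finishes hour 2, plus 1-hour gap → hour 3). Taking the maximum gives a start of hour 9, and it finishes at 9 + 6 = hour 15.
Job 5 cannot begin until job 4 (finishes hour 15). It runs from hour 15 to 15 + 7 = hour 22.
Job 7 needs all of job 5 (finishes hour 22); job 2 (finishes hour 2). That puts its earliest start at hour 22; it finishes at 22 + 3 = hour 25.
Job 8 waits on job 7 (finishes hour 25); job 5 (finishes hour 22, plus 2-hour gap → hour 24); job 2 (finishes hour 2). The latest of these is hour 25, which is the earliest job 8 can start.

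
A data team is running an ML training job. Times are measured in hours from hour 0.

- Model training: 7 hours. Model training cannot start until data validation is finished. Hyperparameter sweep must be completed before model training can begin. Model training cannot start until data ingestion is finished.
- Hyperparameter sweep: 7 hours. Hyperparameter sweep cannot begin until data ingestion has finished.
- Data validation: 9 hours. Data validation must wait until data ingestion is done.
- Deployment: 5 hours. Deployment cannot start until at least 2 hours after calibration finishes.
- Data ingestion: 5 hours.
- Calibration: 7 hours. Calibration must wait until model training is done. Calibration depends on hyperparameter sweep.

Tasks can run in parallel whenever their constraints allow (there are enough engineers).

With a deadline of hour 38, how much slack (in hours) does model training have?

Data ingestion has no prerequisites, so it starts at hour 0 and finishes at hour 5.
Hyperparameter sweep waits on data ingestion (finishes hour 5), so it starts at hour 5 and finishes at 5 + 7 = hour 12.
Data validation waits on data ingestion (finishes hour 5), so it starts at hour 5 and finishes at 5 + 9 = hour 14.
For model training: data validation (finishes hour 14); hyperparameter sweep (finishes hour 12); data ingestion (finishes hour 5). Taking the maximum gives a start of hour 14, and it finishes at 14 + 7 = hour 21.

Working backward from the deadline:
Deployment must finish by hour 38; it takes 5 hours, so it must start by 38 − 5 = hour 33.
Calibration must finish before deployment (must start by hour 33, minus 2-hour gap → hour 31). With a 7-hour duration, calibration must start by 31 − 7 = hour 24.
Model training must finish before calibration (must start by hour 24). With a 7-hour duration, model training must start by 24 − 7 = hour 17.
So model training can start as early as hour 14 and as late as hour 17, giving 17 − 14 = 3 hours of slack.

3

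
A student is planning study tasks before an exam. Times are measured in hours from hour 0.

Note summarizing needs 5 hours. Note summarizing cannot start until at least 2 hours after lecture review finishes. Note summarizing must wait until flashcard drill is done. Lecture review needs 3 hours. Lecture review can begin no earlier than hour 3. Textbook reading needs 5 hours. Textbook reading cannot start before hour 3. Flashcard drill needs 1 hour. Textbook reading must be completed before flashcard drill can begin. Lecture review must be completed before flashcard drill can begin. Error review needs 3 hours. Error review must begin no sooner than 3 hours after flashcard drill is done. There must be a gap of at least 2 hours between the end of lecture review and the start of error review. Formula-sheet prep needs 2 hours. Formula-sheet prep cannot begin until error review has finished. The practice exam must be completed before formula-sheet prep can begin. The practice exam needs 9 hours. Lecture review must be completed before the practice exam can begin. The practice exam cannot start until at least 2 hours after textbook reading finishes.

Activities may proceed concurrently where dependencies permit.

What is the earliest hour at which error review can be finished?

15

Lecture review cannot begin until its own release at hour 3. It runs from hour 3 to 3 + 3 = hour 6.
Textbook reading waits on its own release at hour 3, so it starts at hour 3 and finishes at 3 + 5 = hour 8.
Flashcard drill needs all of textbook reading (finishes hour 8); lecture review (finishes hour 6). That puts its earliest start at hour 8; it finishes at 8 + 1 = hour 9.
Error review has to wait for flashcard drill (finishes hour 9, plus 3-hour gap → hour 12); lecture review (finishes hour 6, plus 2-hour gap → hour 8). The latest of these is hour 12, so error review runs hour 12 to 12 + 3 = hour 15.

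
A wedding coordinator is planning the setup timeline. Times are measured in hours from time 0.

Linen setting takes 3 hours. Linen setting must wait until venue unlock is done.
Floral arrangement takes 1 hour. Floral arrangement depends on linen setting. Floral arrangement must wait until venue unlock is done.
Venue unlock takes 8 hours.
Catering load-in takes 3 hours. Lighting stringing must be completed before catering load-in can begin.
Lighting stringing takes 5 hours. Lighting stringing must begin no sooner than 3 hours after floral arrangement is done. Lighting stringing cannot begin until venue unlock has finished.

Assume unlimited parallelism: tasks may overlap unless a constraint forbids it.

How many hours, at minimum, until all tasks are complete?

23

Venue unlock has no prerequisites, so it starts at hour 0 and finishes at hour 8.
Linen setting waits on venue unlock (finishes hour 8), so it starts at hour 8 and finishes at 8 + 3 = hour 11.
For floral arrangement: linen setting (finishes hour 11); venue unlock (finishes hour 8). Taking the maximum gives a start of hour 11, and it finishes at 11 + 1 = hour 12.
Lighting stringing needs all of floral arrangement (finishes hour 12, plus 3-hour gap → hour 15); venue unlock (finishes hour 8). That puts its earliest start at hour 15; it finishes at 15 + 5 = hour 20.
Catering load-in waits on lighting stringing (finishes hour 20), so it starts at hour 20 and finishes at 20 + 3 = hour 23.
All tasks are finished once the last one completes. Finish times: Venue unlock at 8, Linen setting at 11, Floral arrangement at 12, Lighting stringing at 20, Catering load-in at 23. The latest is hour 23.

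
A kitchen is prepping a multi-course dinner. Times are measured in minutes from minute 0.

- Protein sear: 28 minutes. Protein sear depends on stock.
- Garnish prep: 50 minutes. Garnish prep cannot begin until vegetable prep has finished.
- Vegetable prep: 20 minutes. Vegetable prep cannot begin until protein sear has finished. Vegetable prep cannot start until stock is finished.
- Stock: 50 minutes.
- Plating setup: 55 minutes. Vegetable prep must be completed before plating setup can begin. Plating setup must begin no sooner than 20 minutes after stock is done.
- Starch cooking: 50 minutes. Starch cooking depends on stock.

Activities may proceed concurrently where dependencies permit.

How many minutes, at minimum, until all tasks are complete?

Stock can start immediately at minute 0; it finishes at minute 50.
After stock (finishes minute 50), starch cooking can start at minute 50 and finishes at minute 100.
After stock (finishes minute 50), protein sear can start at minute 50 and finishes at minute 78.
Vegetable prep cannot start until protein sear (finishes minute 78); stock (finishes minute 50). The controlling bound is minute 78, so vegetable prep finishes at 78 + 20 = minute 98.
After vegetable prep (finishes minute 98), garnish prep can start at minute 98 and finishes at minute 148.
Plating setup cannot start until vegetable prep (finishes minute 98); stock (finishes minute 50, plus 20-minute gap → minute 70). The controlling bound is minute 98, so plating setup finishes at 98 + 55 = minute 153.
All tasks are finished once the last one completes. Finish times: Stock at 50, Protein sear at 78, Vegetable prep at 98, Starch cooking at 100, Plating setup at 153, Garnish prep at 148. The latest is minute 153.

153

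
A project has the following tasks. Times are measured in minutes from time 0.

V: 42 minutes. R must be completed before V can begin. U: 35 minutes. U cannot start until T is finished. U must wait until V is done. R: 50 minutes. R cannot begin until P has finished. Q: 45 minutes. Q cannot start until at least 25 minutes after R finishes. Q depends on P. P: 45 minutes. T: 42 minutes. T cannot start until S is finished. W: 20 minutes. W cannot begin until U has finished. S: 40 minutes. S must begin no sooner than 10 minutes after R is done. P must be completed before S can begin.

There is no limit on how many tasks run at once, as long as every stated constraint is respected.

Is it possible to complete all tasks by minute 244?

P has no prerequisites, so it starts at minute 0 and finishes at minute 45.
R cannot begin until P (finishes minute 45). It runs from minute 45 to 45 + 50 = minute 95.
V cannot begin until R (finishes minute 95). It runs from minute 95 to 95 + 42 = minute 137.
S cannot start until R (finishes minute 95, plus 10-minute gap → minute 105); P (finishes minute 45). The controlling bound is minute 105, so S finishes at 105 + 40 = minute 145.
T waits on S (finishes minute 145), so it starts at minute 145 and finishes at 145 + 42 = minute 187.
U needs all of T (finishes minute 187); V (finishes minute 137). That puts its earliest start at minute 187; it finishes at 187 + 35 = minute 222.
W waits on U (finishes minute 222), so it starts at minute 222 and finishes at 222 + 20 = minute 242.
For Q: R (finishes minute 95, plus 25-minute gap → minute 120); P (finishes minute 45). Taking the maximum gives a start of minute 120, and it finishes at 120 + 45 = minute 165.
Every task is finished by minute 242, which is no later than the deadline of 244, so the schedule is feasible.

Yes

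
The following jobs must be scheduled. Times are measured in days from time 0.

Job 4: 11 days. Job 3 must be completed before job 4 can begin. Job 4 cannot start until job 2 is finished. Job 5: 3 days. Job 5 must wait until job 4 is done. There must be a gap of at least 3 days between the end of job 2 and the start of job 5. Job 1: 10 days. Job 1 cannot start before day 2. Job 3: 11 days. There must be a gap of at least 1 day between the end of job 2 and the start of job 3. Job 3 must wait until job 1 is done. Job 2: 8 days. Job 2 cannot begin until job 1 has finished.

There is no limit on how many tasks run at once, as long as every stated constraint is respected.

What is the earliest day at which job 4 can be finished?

After its own release at day 2, job 1 can start at day 2 and finishes at day 12.
Job 2 cannot begin until job 1 (finishes day 12). It runs from day 12 to 12 + 8 = day 20.
For job 3: job 2 (finishes day 20, plus 1-day gap → day 21); job 1 (finishes day 12). Taking the maximum gives a start of day 21, and it finishes at 21 + 11 = day 32.
Job 4 has to wait for job 3 (finishes day 32); job 2 (finishes day 20). The latest of these is day 32, so job 4 runs day 32 to 32 + 11 = day 43.

43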